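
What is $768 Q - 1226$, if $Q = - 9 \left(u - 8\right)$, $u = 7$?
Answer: $5686$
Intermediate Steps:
$Q = 9$ ($Q = - 9 \left(7 - 8\right) = \left(-9\right) \left(-1\right) = 9$)
$768 Q - 1226 = 768 \cdot 9 - 1226 = 6912 - 1226 = 5686$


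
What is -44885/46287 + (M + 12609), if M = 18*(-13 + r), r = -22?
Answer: 554427088/46287 ≈ 11978.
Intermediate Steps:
M = -630 (M = 18*(-13 - 22) = 18*(-35) = -630)
-44885/46287 + (M + 12609) = -44885/46287 + (-630 + 12609) = -44885*1/46287 + 11979 = -44885/46287 + 11979 = 554427088/46287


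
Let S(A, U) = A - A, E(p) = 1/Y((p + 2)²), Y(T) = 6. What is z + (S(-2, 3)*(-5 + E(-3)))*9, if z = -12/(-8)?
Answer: 3/2 ≈ 1.5000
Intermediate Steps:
z = 3/2 (z = -12*(-⅛) = 3/2 ≈ 1.5000)
E(p) = ⅙ (E(p) = 1/6 = ⅙)
S(A, U) = 0
z + (S(-2, 3)*(-5 + E(-3)))*9 = 3/2 + (0*(-5 + ⅙))*9 = 3/2 + (0*(-29/6))*9 = 3/2 + 0*9 = 3/2 + 0 = 3/2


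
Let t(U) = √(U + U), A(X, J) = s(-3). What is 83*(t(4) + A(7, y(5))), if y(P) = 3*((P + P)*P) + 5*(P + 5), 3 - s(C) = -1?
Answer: 332 + 166*√2 ≈ 566.76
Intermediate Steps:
s(C) = 4 (s(C) = 3 - 1*(-1) = 3 + 1 = 4)
y(P) = 25 + 5*P + 6*P² (y(P) = 3*((2*P)*P) + 5*(5 + P) = 3*(2*P²) + (25 + 5*P) = 6*P² + (25 + 5*P) = 25 + 5*P + 6*P²)
A(X, J) = 4
t(U) = √2*√U (t(U) = √(2*U) = √2*√U)
83*(t(4) + A(7, y(5))) = 83*(√2*√4 + 4) = 83*(√2*2 + 4) = 83*(2*√2 + 4) = 83*(4 + 2*√2) = 332 + 166*√2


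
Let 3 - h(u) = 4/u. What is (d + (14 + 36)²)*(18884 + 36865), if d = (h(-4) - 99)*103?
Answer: -406131465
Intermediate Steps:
h(u) = 3 - 4/u
d = -9785 (d = ((3 - 4/(-4)) - 99)*103 = ((3 - 4*(-¼)) - 99)*103 = ((3 + 1) - 99)*103 = (4 - 99)*103 = -95*103 = -9785)
(d + (14 + 36)²)*(18884 + 36865) = (-9785 + (14 + 36)²)*(18884 + 36865) = (-9785 + 50²)*55749 = (-9785 + 2500)*55749 = -7285*55749 = -406131465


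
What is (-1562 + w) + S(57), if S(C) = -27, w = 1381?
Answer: -208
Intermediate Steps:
(-1562 + w) + S(57) = (-1562 + 1381) - 27 = -181 - 27 = -208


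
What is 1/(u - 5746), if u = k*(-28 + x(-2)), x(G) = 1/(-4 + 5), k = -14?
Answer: -1/5368 ≈ -0.00018629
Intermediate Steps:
x(G) = 1 (x(G) = 1/1 = 1)
u = 378 (u = -14*(-28 + 1) = -14*(-27) = 378)
1/(u - 5746) = 1/(378 - 5746) = 1/(-5368) = -1/5368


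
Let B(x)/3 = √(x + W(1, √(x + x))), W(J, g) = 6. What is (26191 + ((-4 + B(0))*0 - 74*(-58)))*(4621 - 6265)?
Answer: -50114052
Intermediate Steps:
B(x) = 3*√(6 + x) (B(x) = 3*√(x + 6) = 3*√(6 + x))
(26191 + ((-4 + B(0))*0 - 74*(-58)))*(4621 - 6265) = (26191 + ((-4 + 3*√(6 + 0))*0 - 74*(-58)))*(4621 - 6265) = (26191 + ((-4 + 3*√6)*0 + 4292))*(-1644) = (26191 + (0 + 4292))*(-1644) = (26191 + 4292)*(-1644) = 30483*(-1644) = -50114052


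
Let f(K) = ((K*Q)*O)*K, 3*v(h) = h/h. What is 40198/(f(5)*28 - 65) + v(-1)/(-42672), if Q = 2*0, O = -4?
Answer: -5145987233/8321040 ≈ -618.43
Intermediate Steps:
Q = 0
v(h) = 1/3 (v(h) = (h/h)/3 = (1/3)*1 = 1/3)
f(K) = 0 (f(K) = ((K*0)*(-4))*K = (0*(-4))*K = 0*K = 0)
40198/(f(5)*28 - 65) + v(-1)/(-42672) = 40198/(0*28 - 65) + (1/3)/(-42672) = 40198/(0 - 65) + (1/3)*(-1/42672) = 40198/(-65) - 1/128016 = 40198*(-1/65) - 1/128016 = -40198/65 - 1/128016 = -5145987233/8321040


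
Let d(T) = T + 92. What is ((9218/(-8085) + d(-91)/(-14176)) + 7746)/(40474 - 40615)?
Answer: -80696482337/1469129760 ≈ -54.928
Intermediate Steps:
d(T) = 92 + T
((9218/(-8085) + d(-91)/(-14176)) + 7746)/(40474 - 40615) = ((9218/(-8085) + (92 - 91)/(-14176)) + 7746)/(40474 - 40615) = ((9218*(-1/8085) + 1*(-1/14176)) + 7746)/(-141) = ((-838/735 - 1/14176) + 7746)*(-1/141) = (-11880223/10419360 + 7746)*(-1/141) = (80696482337/10419360)*(-1/141) = -80696482337/1469129760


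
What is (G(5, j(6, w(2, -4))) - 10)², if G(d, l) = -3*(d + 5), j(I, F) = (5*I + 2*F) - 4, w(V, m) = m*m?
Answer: 1600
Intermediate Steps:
w(V, m) = m²
j(I, F) = -4 + 2*F + 5*I (j(I, F) = (2*F + 5*I) - 4 = -4 + 2*F + 5*I)
G(d, l) = -15 - 3*d (G(d, l) = -3*(5 + d) = -15 - 3*d)
(G(5, j(6, w(2, -4))) - 10)² = ((-15 - 3*5) - 10)² = ((-15 - 15) - 10)² = (-30 - 10)² = (-40)² = 1600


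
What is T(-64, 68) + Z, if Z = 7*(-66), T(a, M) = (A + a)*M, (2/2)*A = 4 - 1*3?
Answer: -4746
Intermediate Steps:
A = 1 (A = 4 - 1*3 = 4 - 3 = 1)
T(a, M) = M*(1 + a) (T(a, M) = (1 + a)*M = M*(1 + a))
Z = -462
T(-64, 68) + Z = 68*(1 - 64) - 462 = 68*(-63) - 462 = -4284 - 462 = -4746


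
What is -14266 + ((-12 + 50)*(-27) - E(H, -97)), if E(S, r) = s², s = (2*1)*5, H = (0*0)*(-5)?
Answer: -15392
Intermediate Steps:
H = 0 (H = 0*(-5) = 0)
s = 10 (s = 2*5 = 10)
E(S, r) = 100 (E(S, r) = 10² = 100)
-14266 + ((-12 + 50)*(-27) - E(H, -97)) = -14266 + ((-12 + 50)*(-27) - 1*100) = -14266 + (38*(-27) - 100) = -14266 + (-1026 - 100) = -14266 - 1126 = -15392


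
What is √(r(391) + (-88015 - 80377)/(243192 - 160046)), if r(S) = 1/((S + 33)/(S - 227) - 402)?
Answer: I*√4795114311409182/48628532 ≈ 1.424*I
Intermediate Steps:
r(S) = 1/(-402 + (33 + S)/(-227 + S)) (r(S) = 1/((33 + S)/(-227 + S) - 402) = 1/(-402 + (33 + S)/(-227 + S)))
√(r(391) + (-88015 - 80377)/(243192 - 160046)) = √((227 - 1*391)/(-91287 + 401*391) + (-88015 - 80377)/(243192 - 160046)) = √((227 - 391)/(-91287 + 156791) - 168392/83146) = √(-164/65504 - 168392*1/83146) = √((1/65504)*(-164) - 12028/5939) = √(-41/16376 - 12028/5939) = √(-197214027/97257064) = I*√4795114311409182/48628532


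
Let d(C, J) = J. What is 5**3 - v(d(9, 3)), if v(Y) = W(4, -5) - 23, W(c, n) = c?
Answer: 144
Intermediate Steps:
v(Y) = -19 (v(Y) = 4 - 23 = -19)
5**3 - v(d(9, 3)) = 5**3 - 1*(-19) = 125 + 19 = 144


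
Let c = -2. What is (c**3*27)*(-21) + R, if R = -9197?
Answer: -4661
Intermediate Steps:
(c**3*27)*(-21) + R = ((-2)**3*27)*(-21) - 9197 = -8*27*(-21) - 9197 = -216*(-21) - 9197 = 4536 - 9197 = -4661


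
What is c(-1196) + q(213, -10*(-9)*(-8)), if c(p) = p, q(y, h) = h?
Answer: -1916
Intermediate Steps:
c(-1196) + q(213, -10*(-9)*(-8)) = -1196 - 10*(-9)*(-8) = -1196 + 90*(-8) = -1196 - 720 = -1916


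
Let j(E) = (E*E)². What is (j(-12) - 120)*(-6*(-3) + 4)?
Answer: 453552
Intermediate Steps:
j(E) = E⁴ (j(E) = (E²)² = E⁴)
(j(-12) - 120)*(-6*(-3) + 4) = ((-12)⁴ - 120)*(-6*(-3) + 4) = (20736 - 120)*(18 + 4) = 20616*22 = 453552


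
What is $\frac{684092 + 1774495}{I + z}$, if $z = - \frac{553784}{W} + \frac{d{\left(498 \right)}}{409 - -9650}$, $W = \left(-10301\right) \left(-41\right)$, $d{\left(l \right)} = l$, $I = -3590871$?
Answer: $- \frac{1160542698345317}{1695022622354343} \approx -0.68468$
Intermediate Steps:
$W = 422341$
$z = - \frac{1786729146}{1416109373}$ ($z = - \frac{553784}{422341} + \frac{498}{409 - -9650} = \left(-553784\right) \frac{1}{422341} + \frac{498}{409 + 9650} = - \frac{553784}{422341} + \frac{498}{10059} = - \frac{553784}{422341} + 498 \cdot \frac{1}{10059} = - \frac{553784}{422341} + \frac{166}{3353} = - \frac{1786729146}{1416109373} \approx -1.2617$)
$\frac{684092 + 1774495}{I + z} = \frac{684092 + 1774495}{-3590871 - \frac{1786729146}{1416109373}} = \frac{2458587}{- \frac{5085067867063029}{1416109373}} = 2458587 \left(- \frac{1416109373}{5085067867063029}\right) = - \frac{1160542698345317}{1695022622354343}$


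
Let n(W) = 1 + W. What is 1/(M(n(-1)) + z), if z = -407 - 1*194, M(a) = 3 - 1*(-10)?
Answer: -1/588 ≈ -0.0017007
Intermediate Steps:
M(a) = 13 (M(a) = 3 + 10 = 13)
z = -601 (z = -407 - 194 = -601)
1/(M(n(-1)) + z) = 1/(13 - 601) = 1/(-588) = -1/588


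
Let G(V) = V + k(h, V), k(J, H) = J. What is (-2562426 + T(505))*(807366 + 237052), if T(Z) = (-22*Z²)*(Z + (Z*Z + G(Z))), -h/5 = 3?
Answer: -1500218280366436068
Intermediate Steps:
h = -15 (h = -5*3 = -15)
G(V) = -15 + V (G(V) = V - 15 = -15 + V)
T(Z) = -22*Z²*(-15 + Z² + 2*Z) (T(Z) = (-22*Z²)*(Z + (Z*Z + (-15 + Z))) = (-22*Z²)*(Z + (Z² + (-15 + Z))) = (-22*Z²)*(Z + (-15 + Z + Z²)) = (-22*Z²)*(-15 + Z² + 2*Z) = -22*Z²*(-15 + Z² + 2*Z))
(-2562426 + T(505))*(807366 + 237052) = (-2562426 + 22*505²*(15 - 1*505² - 2*505))*(807366 + 237052) = (-2562426 + 22*255025*(15 - 1*255025 - 1010))*1044418 = (-2562426 + 22*255025*(15 - 255025 - 1010))*1044418 = (-2562426 + 22*255025*(-256020))*1044418 = (-2562426 - 1436413011000)*1044418 = -1436415573426*1044418 = -1500218280366436068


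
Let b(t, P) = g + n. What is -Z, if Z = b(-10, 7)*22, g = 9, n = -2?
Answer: -154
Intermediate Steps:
b(t, P) = 7 (b(t, P) = 9 - 2 = 7)
Z = 154 (Z = 7*22 = 154)
-Z = -1*154 = -154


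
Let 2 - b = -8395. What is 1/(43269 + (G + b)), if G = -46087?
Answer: 1/5579 ≈ 0.00017924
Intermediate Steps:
b = 8397 (b = 2 - 1*(-8395) = 2 + 8395 = 8397)
1/(43269 + (G + b)) = 1/(43269 + (-46087 + 8397)) = 1/(43269 - 37690) = 1/5579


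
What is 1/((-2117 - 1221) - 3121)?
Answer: -1/6459 ≈ -0.00015482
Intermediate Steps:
1/((-2117 - 1221) - 3121) = 1/(-3338 - 3121) = 1/(-6459) = -1/6459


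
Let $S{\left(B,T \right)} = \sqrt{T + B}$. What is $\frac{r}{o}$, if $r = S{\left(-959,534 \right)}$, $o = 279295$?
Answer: $\frac{i \sqrt{17}}{55859} \approx 7.3813 \cdot 10^{-5} i$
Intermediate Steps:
$S{\left(B,T \right)} = \sqrt{B + T}$
$r = 5 i \sqrt{17}$ ($r = \sqrt{-959 + 534} = \sqrt{-425} = 5 i \sqrt{17} \approx 20.616 i$)
$\frac{r}{o} = \frac{5 i \sqrt{17}}{279295} = 5 i \sqrt{17} \cdot \frac{1}{279295} = \frac{i \sqrt{17}}{55859}$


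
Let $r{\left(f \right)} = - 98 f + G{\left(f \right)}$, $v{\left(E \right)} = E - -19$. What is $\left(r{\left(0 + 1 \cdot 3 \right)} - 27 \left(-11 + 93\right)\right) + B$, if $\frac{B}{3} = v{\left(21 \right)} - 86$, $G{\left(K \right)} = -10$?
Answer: $-2656$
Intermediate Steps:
$v{\left(E \right)} = 19 + E$ ($v{\left(E \right)} = E + 19 = 19 + E$)
$B = -138$ ($B = 3 \left(\left(19 + 21\right) - 86\right) = 3 \left(40 - 86\right) = 3 \left(-46\right) = -138$)
$r{\left(f \right)} = -10 - 98 f$ ($r{\left(f \right)} = - 98 f - 10 = -10 - 98 f$)
$\left(r{\left(0 + 1 \cdot 3 \right)} - 27 \left(-11 + 93\right)\right) + B = \left(\left(-10 - 98 \left(0 + 1 \cdot 3\right)\right) - 27 \left(-11 + 93\right)\right) - 138 = \left(\left(-10 - 98 \left(0 + 3\right)\right) - 2214\right) - 138 = \left(\left(-10 - 294\right) - 2214\right) - 138 = \left(-304 - 2214\right) - 138 = -2518 - 138 = -2656$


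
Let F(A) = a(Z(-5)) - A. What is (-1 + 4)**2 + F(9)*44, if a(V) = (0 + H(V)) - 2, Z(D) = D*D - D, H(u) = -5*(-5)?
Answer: 625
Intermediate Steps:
H(u) = 25
Z(D) = D**2 - D
a(V) = 23 (a(V) = (0 + 25) - 2 = 25 - 2 = 23)
F(A) = 23 - A
(-1 + 4)**2 + F(9)*44 = (-1 + 4)**2 + (23 - 1*9)*44 = 3**2 + (23 - 9)*44 = 9 + 14*44 = 9 + 616 = 625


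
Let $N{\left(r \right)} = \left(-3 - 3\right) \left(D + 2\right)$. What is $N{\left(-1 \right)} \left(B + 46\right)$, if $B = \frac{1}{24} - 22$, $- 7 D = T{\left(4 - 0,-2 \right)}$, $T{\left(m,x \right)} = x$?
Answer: $- \frac{2308}{7} \approx -329.71$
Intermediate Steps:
$D = \frac{2}{7}$ ($D = \left(- \frac{1}{7}\right) \left(-2\right) = \frac{2}{7} \approx 0.28571$)
$N{\left(r \right)} = - \frac{96}{7}$ ($N{\left(r \right)} = \left(-3 - 3\right) \left(\frac{2}{7} + 2\right) = \left(-6\right) \frac{16}{7} = - \frac{96}{7}$)
$B = - \frac{527}{24}$ ($B = \frac{1}{24} - 22 = - \frac{527}{24} \approx -21.958$)
$N{\left(-1 \right)} \left(B + 46\right) = - \frac{96 \left(- \frac{527}{24} + 46\right)}{7} = \left(- \frac{96}{7}\right) \frac{577}{24} = - \frac{2308}{7}$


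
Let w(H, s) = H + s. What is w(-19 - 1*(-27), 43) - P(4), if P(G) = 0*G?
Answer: 51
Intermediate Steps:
P(G) = 0
w(-19 - 1*(-27), 43) - P(4) = ((-19 - 1*(-27)) + 43) - 1*0 = ((-19 + 27) + 43) + 0 = (8 + 43) + 0 = 51 + 0 = 51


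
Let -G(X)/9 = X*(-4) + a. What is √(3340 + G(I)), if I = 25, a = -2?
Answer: √4258 ≈ 65.253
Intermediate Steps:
G(X) = 18 + 36*X (G(X) = -9*(X*(-4) - 2) = -9*(-4*X - 2) = -9*(-2 - 4*X) = 18 + 36*X)
√(3340 + G(I)) = √(3340 + (18 + 36*25)) = √(3340 + (18 + 900)) = √(3340 + 918) = √4258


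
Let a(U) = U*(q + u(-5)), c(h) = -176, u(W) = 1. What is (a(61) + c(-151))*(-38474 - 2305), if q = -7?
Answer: 22102218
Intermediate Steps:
a(U) = -6*U (a(U) = U*(-7 + 1) = U*(-6) = -6*U)
(a(61) + c(-151))*(-38474 - 2305) = (-6*61 - 176)*(-38474 - 2305) = (-366 - 176)*(-40779) = -542*(-40779) = 22102218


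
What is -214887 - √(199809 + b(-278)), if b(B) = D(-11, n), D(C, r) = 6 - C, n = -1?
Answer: -214887 - √199826 ≈ -2.1533e+5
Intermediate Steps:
b(B) = 17 (b(B) = 6 - 1*(-11) = 6 + 11 = 17)
-214887 - √(199809 + b(-278)) = -214887 - √(199809 + 17) = -214887 - √199826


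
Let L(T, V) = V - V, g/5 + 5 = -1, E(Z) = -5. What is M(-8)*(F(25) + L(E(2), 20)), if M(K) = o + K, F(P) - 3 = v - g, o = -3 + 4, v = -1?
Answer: -224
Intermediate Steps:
g = -30 (g = -25 + 5*(-1) = -25 - 5 = -30)
L(T, V) = 0
o = 1
F(P) = 32 (F(P) = 3 + (-1 - 1*(-30)) = 3 + (-1 + 30) = 3 + 29 = 32)
M(K) = 1 + K
M(-8)*(F(25) + L(E(2), 20)) = (1 - 8)*(32 + 0) = -7*32 = -224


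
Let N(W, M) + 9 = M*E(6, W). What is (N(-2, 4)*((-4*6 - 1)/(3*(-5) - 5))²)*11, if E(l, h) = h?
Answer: -4675/16 ≈ -292.19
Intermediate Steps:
N(W, M) = -9 + M*W
(N(-2, 4)*((-4*6 - 1)/(3*(-5) - 5))²)*11 = ((-9 + 4*(-2))*((-4*6 - 1)/(3*(-5) - 5))²)*11 = ((-9 - 8)*((-24 - 1)/(-15 - 5))²)*11 = -17*(-25/(-20))²*11 = -17*(-25*(-1/20))²*11 = -17*(5/4)²*11 = -17*25/16*11 = -425/16*11 = -4675/16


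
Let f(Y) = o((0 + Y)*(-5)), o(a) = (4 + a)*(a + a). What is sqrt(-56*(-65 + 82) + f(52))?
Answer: 2*sqrt(33042) ≈ 363.55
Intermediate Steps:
o(a) = 2*a*(4 + a) (o(a) = (4 + a)*(2*a) = 2*a*(4 + a))
f(Y) = -10*Y*(4 - 5*Y) (f(Y) = 2*((0 + Y)*(-5))*(4 + (0 + Y)*(-5)) = 2*(Y*(-5))*(4 + Y*(-5)) = 2*(-5*Y)*(4 - 5*Y) = -10*Y*(4 - 5*Y))
sqrt(-56*(-65 + 82) + f(52)) = sqrt(-56*(-65 + 82) + 10*52*(-4 + 5*52)) = sqrt(-56*17 + 10*52*(-4 + 260)) = sqrt(-952 + 10*52*256) = sqrt(-952 + 133120) = sqrt(132168) = 2*sqrt(33042)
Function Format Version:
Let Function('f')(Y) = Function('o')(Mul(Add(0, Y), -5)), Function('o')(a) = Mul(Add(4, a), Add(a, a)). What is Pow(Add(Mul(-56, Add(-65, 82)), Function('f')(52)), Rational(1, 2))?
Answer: Mul(2, Pow(33042, Rational(1, 2))) ≈ 363.55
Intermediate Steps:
Function('o')(a) = Mul(2, a, Add(4, a)) (Function('o')(a) = Mul(Add(4, a), Mul(2, a)) = Mul(2, a, Add(4, a)))
Function('f')(Y) = Mul(-10, Y, Add(4, Mul(-5, Y))) (Function('f')(Y) = Mul(2, Mul(Add(0, Y), -5), Add(4, Mul(Add(0, Y), -5))) = Mul(2, Mul(Y, -5), Add(4, Mul(Y, -5))) = Mul(2, Mul(-5, Y), Add(4, Mul(-5, Y))) = Mul(-10, Y, Add(4, Mul(-5, Y))))
Pow(Add(Mul(-56, Add(-65, 82)), Function('f')(52)), Rational(1, 2)) = Pow(Add(Mul(-56, Add(-65, 82)), Mul(10, 52, Add(-4, Mul(5, 52)))), Rational(1, 2)) = Pow(Add(Mul(-56, 17), Mul(10, 52, Add(-4, 260))), Rational(1, 2)) = Pow(Add(-952, Mul(10, 52, 256)), Rational(1, 2)) = Pow(Add(-952, 133120), Rational(1, 2)) = Pow(132168, Rational(1, 2)) = Mul(2, Pow(33042, Rational(1, 2)))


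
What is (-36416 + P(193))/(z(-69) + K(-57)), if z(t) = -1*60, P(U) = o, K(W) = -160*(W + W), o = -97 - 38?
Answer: -36551/18180 ≈ -2.0105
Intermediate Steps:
o = -135
K(W) = -320*W
P(U) = -135
z(t) = -60
(-36416 + P(193))/(z(-69) + K(-57)) = (-36416 - 135)/(-60 - 320*(-57)) = -36551/(-60 + 18240) = -36551/18180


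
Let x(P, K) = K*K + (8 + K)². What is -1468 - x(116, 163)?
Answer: -57278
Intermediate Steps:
x(P, K) = K² + (8 + K)²
-1468 - x(116, 163) = -1468 - (163² + (8 + 163)²) = -1468 - (26569 + 171²) = -1468 - (26569 + 29241) = -1468 - 1*55810 = -1468 - 55810 = -57278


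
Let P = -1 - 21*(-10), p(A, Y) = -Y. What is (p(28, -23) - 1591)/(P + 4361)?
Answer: -784/2285 ≈ -0.34311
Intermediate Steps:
P = 209 (P = -1 + 210 = 209)
(p(28, -23) - 1591)/(P + 4361) = (-1*(-23) - 1591)/(209 + 4361) = (23 - 1591)/4570 = -1568*1/4570 = -784/2285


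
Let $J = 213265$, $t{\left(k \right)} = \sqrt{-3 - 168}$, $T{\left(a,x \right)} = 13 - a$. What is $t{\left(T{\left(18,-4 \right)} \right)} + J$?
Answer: $213265 + 3 i \sqrt{19} \approx 2.1327 \cdot 10^{5} + 13.077 i$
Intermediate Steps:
$t{\left(k \right)} = 3 i \sqrt{19}$ ($t{\left(k \right)} = \sqrt{-171} = 3 i \sqrt{19}$)
$t{\left(T{\left(18,-4 \right)} \right)} + J = 3 i \sqrt{19} + 213265 = 213265 + 3 i \sqrt{19}$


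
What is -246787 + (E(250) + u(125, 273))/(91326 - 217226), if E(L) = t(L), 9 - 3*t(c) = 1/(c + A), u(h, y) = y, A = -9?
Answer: -22463959625447/91025700 ≈ -2.4679e+5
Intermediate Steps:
t(c) = 3 - 1/(3*(-9 + c)) (t(c) = 3 - 1/(3*(c - 9)) = 3 - 1/(3*(-9 + c)))
E(L) = (-82 + 9*L)/(3*(-9 + L))
-246787 + (E(250) + u(125, 273))/(91326 - 217226) = -246787 + ((-82 + 9*250)/(3*(-9 + 250)) + 273)/(91326 - 217226) = -246787 + ((1/3)*(-82 + 2250)/241 + 273)/(-125900) = -246787 + ((1/3)*(1/241)*2168 + 273)*(-1/125900) = -246787 + (2168/723 + 273)*(-1/125900) = -246787 + (199547/723)*(-1/125900) = -246787 - 199547/91025700 = -22463959625447/91025700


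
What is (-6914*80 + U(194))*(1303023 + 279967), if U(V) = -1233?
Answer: -877535255470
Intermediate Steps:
(-6914*80 + U(194))*(1303023 + 279967) = (-6914*80 - 1233)*(1303023 + 279967) = (-553120 - 1233)*1582990 = -554353*1582990 = -877535255470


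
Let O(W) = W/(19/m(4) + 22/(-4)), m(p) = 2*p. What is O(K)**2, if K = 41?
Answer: 107584/625 ≈ 172.13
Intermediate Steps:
O(W) = -8*W/25 (O(W) = W/(19/((2*4)) + 22/(-4)) = W/(19/8 + 22*(-1/4)) = W/(19*(1/8) - 11/2) = W/(19/8 - 11/2) = W/(-25/8) = W*(-8/25) = -8*W/25)
O(K)**2 = (-8/25*41)**2 = (-328/25)**2 = 107584/625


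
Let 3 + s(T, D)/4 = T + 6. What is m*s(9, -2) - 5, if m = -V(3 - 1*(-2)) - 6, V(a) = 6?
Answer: -581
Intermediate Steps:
s(T, D) = 12 + 4*T (s(T, D) = -12 + 4*(T + 6) = -12 + 4*(6 + T) = -12 + (24 + 4*T) = 12 + 4*T)
m = -12 (m = -1*6 - 6 = -6 - 6 = -12)
m*s(9, -2) - 5 = -12*(12 + 4*9) - 5 = -12*(12 + 36) - 5 = -12*48 - 5 = -576 - 5 = -581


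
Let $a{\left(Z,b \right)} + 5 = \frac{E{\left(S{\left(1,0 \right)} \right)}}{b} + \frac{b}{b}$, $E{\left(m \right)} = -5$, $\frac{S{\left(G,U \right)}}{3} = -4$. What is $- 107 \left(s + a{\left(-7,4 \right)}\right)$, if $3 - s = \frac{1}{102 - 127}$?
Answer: $\frac{23647}{100} \approx 236.47$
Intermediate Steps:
$S{\left(G,U \right)} = -12$ ($S{\left(G,U \right)} = 3 \left(-4\right) = -12$)
$s = \frac{76}{25}$ ($s = 3 - \frac{1}{102 - 127} = 3 - \frac{1}{-25} = 3 - - \frac{1}{25} = 3 + \frac{1}{25} = \frac{76}{25} \approx 3.04$)
$a{\left(Z,b \right)} = -4 - \frac{5}{b}$ ($a{\left(Z,b \right)} = -5 - \left(\frac{5}{b} - \frac{b}{b}\right) = -5 + \left(- \frac{5}{b} + 1\right) = -5 + \left(1 - \frac{5}{b}\right) = -4 - \frac{5}{b}$)
$- 107 \left(s + a{\left(-7,4 \right)}\right) = - 107 \left(\frac{76}{25} - \left(4 + \frac{5}{4}\right)\right) = - 107 \left(\frac{76}{25} - \frac{21}{4}\right) = \left(-107\right) \left(- \frac{221}{100}\right) = \frac{23647}{100}$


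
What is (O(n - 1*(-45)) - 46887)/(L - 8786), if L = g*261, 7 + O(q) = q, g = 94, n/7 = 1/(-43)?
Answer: -1007257/338582 ≈ -2.9749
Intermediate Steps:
n = -7/43 (n = 7/(-43) = 7*(-1/43) = -7/43 ≈ -0.16279)
O(q) = -7 + q
L = 24534 (L = 94*261 = 24534)
(O(n - 1*(-45)) - 46887)/(L - 8786) = ((-7 + (-7/43 - 1*(-45))) - 46887)/(24534 - 8786) = ((-7 + (-7/43 + 45)) - 46887)/15748 = ((-7 + 1928/43) - 46887)*(1/15748) = (1627/43 - 46887)*(1/15748) = -2014514/43*1/15748 = -1007257/338582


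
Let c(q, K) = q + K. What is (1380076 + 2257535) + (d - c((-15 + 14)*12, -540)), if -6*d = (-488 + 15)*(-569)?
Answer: 21559841/6 ≈ 3.5933e+6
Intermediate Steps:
d = -269137/6 (d = -(-488 + 15)*(-569)/6 = -(-473)*(-569)/6 = -⅙*269137 = -269137/6 ≈ -44856.)
c(q, K) = K + q
(1380076 + 2257535) + (d - c((-15 + 14)*12, -540)) = (1380076 + 2257535) + (-269137/6 - (-540 + (-15 + 14)*12)) = 3637611 + (-269137/6 - (-540 - 1*12)) = 3637611 + (-269137/6 - (-540 - 12)) = 3637611 + (-269137/6 - 1*(-552)) = 3637611 + (-269137/6 + 552) = 3637611 - 265825/6 = 21559841/6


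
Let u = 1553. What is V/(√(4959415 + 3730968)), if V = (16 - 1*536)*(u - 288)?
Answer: -50600*√8690383/668491 ≈ -223.14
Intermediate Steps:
V = -657800 (V = (16 - 1*536)*(1553 - 288) = (16 - 536)*1265 = -520*1265 = -657800)
V/(√(4959415 + 3730968)) = -657800/√(4959415 + 3730968) = -657800*√8690383/8690383 = -50600*√8690383/668491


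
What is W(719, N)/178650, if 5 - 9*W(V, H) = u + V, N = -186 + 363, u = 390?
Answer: -184/267975 ≈ -0.00068663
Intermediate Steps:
N = 177
W(V, H) = -385/9 - V/9 (W(V, H) = 5/9 - (390 + V)/9 = 5/9 + (-130/3 - V/9) = -385/9 - V/9)
W(719, N)/178650 = (-385/9 - 1/9*719)/178650 = (-385/9 - 719/9)*(1/178650) = -368/3*1/178650 = -184/267975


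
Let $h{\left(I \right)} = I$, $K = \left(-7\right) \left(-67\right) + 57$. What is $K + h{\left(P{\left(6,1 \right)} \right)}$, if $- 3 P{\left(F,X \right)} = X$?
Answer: $\frac{1577}{3} \approx 525.67$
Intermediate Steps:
$P{\left(F,X \right)} = - \frac{X}{3}$
$K = 526$ ($K = 469 + 57 = 526$)
$K + h{\left(P{\left(6,1 \right)} \right)} = 526 - \frac{1}{3} = \frac{1577}{3}$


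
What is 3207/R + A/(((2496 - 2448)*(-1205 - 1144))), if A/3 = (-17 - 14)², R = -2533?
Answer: -122966101/95200272 ≈ -1.2917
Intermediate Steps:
A = 2883 (A = 3*(-17 - 14)² = 3*(-31)² = 3*961 = 2883)
3207/R + A/(((2496 - 2448)*(-1205 - 1144))) = 3207/(-2533) + 2883/(((2496 - 2448)*(-1205 - 1144))) = 3207*(-1/2533) + 2883/((48*(-2349))) = -3207/2533 + 2883/(-112752) = -3207/2533 + 2883*(-1/112752) = -3207/2533 - 961/37584 = -122966101/95200272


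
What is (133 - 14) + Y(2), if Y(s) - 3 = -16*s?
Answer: 90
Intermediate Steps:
Y(s) = 3 - 16*s
(133 - 14) + Y(2) = (133 - 14) + (3 - 16*2) = 119 + (3 - 32) = 119 - 29 = 90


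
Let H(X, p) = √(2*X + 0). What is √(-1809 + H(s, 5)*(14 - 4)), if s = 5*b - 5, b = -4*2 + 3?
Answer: √(-1809 + 20*I*√15) ≈ 0.9104 + 42.542*I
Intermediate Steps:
b = -5 (b = -8 + 3 = -5)
s = -30 (s = 5*(-5) - 5 = -25 - 5 = -30)
H(X, p) = √2*√X (H(X, p) = √(2*X) = √2*√X)
√(-1809 + H(s, 5)*(14 - 4)) = √(-1809 + (√2*√(-30))*(14 - 4)) = √(-1809 + (√2*(I*√30))*10) = √(-1809 + (2*I*√15)*10) = √(-1809 + 20*I*√15)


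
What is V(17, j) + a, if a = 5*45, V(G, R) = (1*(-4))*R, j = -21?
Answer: 309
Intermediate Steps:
V(G, R) = -4*R
a = 225
V(17, j) + a = -4*(-21) + 225 = 84 + 225 = 309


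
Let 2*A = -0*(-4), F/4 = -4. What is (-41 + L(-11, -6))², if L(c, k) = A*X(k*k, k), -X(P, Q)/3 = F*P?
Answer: 1681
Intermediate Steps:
F = -16 (F = 4*(-4) = -16)
X(P, Q) = 48*P (X(P, Q) = -(-48)*P = 48*P)
A = 0 (A = (-0*(-4))/2 = (-1*0)/2 = (½)*0 = 0)
L(c, k) = 0 (L(c, k) = 0*(48*(k*k)) = 0*(48*k²) = 0)
(-41 + L(-11, -6))² = (-41 + 0)² = (-41)² = 1681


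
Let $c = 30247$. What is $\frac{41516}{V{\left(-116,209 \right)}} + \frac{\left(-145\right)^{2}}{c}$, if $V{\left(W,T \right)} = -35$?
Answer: $- \frac{6182259}{5215} \approx -1185.5$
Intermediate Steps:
$\frac{41516}{V{\left(-116,209 \right)}} + \frac{\left(-145\right)^{2}}{c} = \frac{41516}{-35} + \frac{\left(-145\right)^{2}}{30247} = 41516 \left(- \frac{1}{35}\right) + 21025 \cdot \frac{1}{30247} = - \frac{41516}{35} + \frac{725}{1043} = - \frac{6182259}{5215}$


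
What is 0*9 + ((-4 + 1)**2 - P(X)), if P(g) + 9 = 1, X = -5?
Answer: 17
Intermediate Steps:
P(g) = -8 (P(g) = -9 + 1 = -8)
0*9 + ((-4 + 1)**2 - P(X)) = 0*9 + ((-4 + 1)**2 - 1*(-8)) = 0 + ((-3)**2 + 8) = 0 + (9 + 8) = 0 + 17 = 17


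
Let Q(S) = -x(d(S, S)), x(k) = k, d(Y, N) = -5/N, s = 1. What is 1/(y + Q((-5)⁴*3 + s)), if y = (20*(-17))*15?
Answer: -1876/9567595 ≈ -0.00019608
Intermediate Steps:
Q(S) = 5/S (Q(S) = -(-5)/S = 5/S)
y = -5100 (y = -340*15 = -5100)
1/(y + Q((-5)⁴*3 + s)) = 1/(-5100 + 5/((-5)⁴*3 + 1)) = 1/(-5100 + 5/(625*3 + 1)) = 1/(-5100 + 5/(1875 + 1)) = 1/(-5100 + 5/1876) = 1/(-9567595/1876) = -1876/9567595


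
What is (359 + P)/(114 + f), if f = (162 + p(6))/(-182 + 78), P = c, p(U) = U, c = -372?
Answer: -169/1461 ≈ -0.11567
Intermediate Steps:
P = -372
f = -21/13 (f = (162 + 6)/(-182 + 78) = 168/(-104) = 168*(-1/104) = -21/13 ≈ -1.6154)
(359 + P)/(114 + f) = (359 - 372)/(114 - 21/13) = -13/1461/13 = -13*13/1461 = -169/1461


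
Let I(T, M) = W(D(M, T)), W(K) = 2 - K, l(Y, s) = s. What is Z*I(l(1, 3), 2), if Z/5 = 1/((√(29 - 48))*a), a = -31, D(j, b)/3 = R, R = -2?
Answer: 40*I*√19/589 ≈ 0.29602*I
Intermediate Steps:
D(j, b) = -6 (D(j, b) = 3*(-2) = -6)
I(T, M) = 8 (I(T, M) = 2 - 1*(-6) = 2 + 6 = 8)
Z = 5*I*√19/589 (Z = 5*(1/(√(29 - 48)*(-31))) = 5*(-1/31/√(-19)) = 5*(-1/31/(I*√19)) = 5*(-I*√19/19*(-1/31)) = 5*(I*√19/589) = 5*I*√19/589 ≈ 0.037003*I)
Z*I(l(1, 3), 2) = (5*I*√19/589)*8 = 40*I*√19/589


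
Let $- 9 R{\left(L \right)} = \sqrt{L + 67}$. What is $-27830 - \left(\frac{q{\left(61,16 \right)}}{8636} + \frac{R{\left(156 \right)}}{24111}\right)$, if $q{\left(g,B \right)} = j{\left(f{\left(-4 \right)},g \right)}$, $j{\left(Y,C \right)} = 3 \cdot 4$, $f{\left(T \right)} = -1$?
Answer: $- \frac{60084973}{2159} + \frac{\sqrt{223}}{216999} \approx -27830.0$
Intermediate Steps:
$j{\left(Y,C \right)} = 12$
$q{\left(g,B \right)} = 12$
$R{\left(L \right)} = - \frac{\sqrt{67 + L}}{9}$ ($R{\left(L \right)} = - \frac{\sqrt{L + 67}}{9} = - \frac{\sqrt{67 + L}}{9}$)
$-27830 - \left(\frac{q{\left(61,16 \right)}}{8636} + \frac{R{\left(156 \right)}}{24111}\right) = -27830 - \left(\frac{12}{8636} + \frac{\left(- \frac{1}{9}\right) \sqrt{67 + 156}}{24111}\right) = -27830 - \left(12 \cdot \frac{1}{8636} + - \frac{\sqrt{223}}{9} \cdot \frac{1}{24111}\right) = -27830 - \left(\frac{3}{2159} - \frac{\sqrt{223}}{216999}\right) = - \frac{60084973}{2159} + \frac{\sqrt{223}}{216999}$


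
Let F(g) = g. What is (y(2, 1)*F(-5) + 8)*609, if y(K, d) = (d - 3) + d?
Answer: 7917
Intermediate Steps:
y(K, d) = -3 + 2*d (y(K, d) = (-3 + d) + d = -3 + 2*d)
(y(2, 1)*F(-5) + 8)*609 = ((-3 + 2*1)*(-5) + 8)*609 = ((-3 + 2)*(-5) + 8)*609 = (-1*(-5) + 8)*609 = (5 + 8)*609 = 13*609 = 7917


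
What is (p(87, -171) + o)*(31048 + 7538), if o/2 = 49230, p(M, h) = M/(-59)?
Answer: 3799120662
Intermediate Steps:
p(M, h) = -M/59 (p(M, h) = M*(-1/59) = -M/59)
o = 98460 (o = 2*49230 = 98460)
(p(87, -171) + o)*(31048 + 7538) = (-1/59*87 + 98460)*(31048 + 7538) = (-87/59 + 98460)*38586 = (5809053/59)*38586 = 3799120662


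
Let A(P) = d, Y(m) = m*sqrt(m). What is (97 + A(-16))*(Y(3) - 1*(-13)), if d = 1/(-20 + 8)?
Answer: 15119/12 + 1163*sqrt(3)/4 ≈ 1763.5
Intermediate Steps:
Y(m) = m**(3/2)
d = -1/12 (d = 1/(-12) = -1/12 ≈ -0.083333)
A(P) = -1/12
(97 + A(-16))*(Y(3) - 1*(-13)) = (97 - 1/12)*(3**(3/2) - 1*(-13)) = 1163*(3*sqrt(3) + 13)/12 = 1163*(13 + 3*sqrt(3))/12 = 15119/12 + 1163*sqrt(3)/4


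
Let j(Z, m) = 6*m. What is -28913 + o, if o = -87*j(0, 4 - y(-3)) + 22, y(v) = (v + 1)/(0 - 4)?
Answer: -30718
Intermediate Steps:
y(v) = -1/4 - v/4 (y(v) = (1 + v)/(-4) = (1 + v)*(-1/4) = -1/4 - v/4)
o = -1805 (o = -522*(4 - (-1/4 - 1/4*(-3))) + 22 = -522*(4 - (-1/4 + 3/4)) + 22 = -522*(4 - 1*1/2) + 22 = -522*(4 - 1/2) + 22 = -522*7/2 + 22 = -87*21 + 22 = -1827 + 22 = -1805)
-28913 + o = -28913 - 1805 = -30718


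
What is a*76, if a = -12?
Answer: -912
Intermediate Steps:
a*76 = -12*76 = -912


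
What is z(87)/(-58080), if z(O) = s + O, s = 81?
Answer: -7/2420 ≈ -0.0028926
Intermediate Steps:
z(O) = 81 + O
z(87)/(-58080) = (81 + 87)/(-58080) = 168*(-1/58080) = -7/2420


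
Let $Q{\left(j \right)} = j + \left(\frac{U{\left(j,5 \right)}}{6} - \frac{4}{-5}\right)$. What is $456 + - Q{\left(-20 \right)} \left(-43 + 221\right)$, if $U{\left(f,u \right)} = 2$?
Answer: $\frac{57214}{15} \approx 3814.3$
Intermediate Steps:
$Q{\left(j \right)} = \frac{17}{15} + j$ ($Q{\left(j \right)} = j + \left(\frac{2}{6} - \frac{4}{-5}\right) = j + \left(2 \cdot \frac{1}{6} - - \frac{4}{5}\right) = j + \left(\frac{1}{3} + \frac{4}{5}\right) = j + \frac{17}{15} = \frac{17}{15} + j$)
$456 + - Q{\left(-20 \right)} \left(-43 + 221\right) = 456 + - (\frac{17}{15} - 20) \left(-43 + 221\right) = 456 + \left(-1\right) \left(- \frac{283}{15}\right) 178 = 456 + \frac{283}{15} \cdot 178 = 456 + \frac{50374}{15} = \frac{57214}{15}$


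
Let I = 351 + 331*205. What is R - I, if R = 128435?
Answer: 60229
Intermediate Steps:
I = 68206 (I = 351 + 67855 = 68206)
R - I = 128435 - 1*68206 = 128435 - 68206 = 60229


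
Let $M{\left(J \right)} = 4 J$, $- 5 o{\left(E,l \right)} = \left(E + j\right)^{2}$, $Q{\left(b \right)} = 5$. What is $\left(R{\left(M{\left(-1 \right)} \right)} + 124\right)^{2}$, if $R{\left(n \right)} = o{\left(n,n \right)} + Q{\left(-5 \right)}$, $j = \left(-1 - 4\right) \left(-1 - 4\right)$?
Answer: $\frac{41616}{25} \approx 1664.6$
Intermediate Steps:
$j = 25$ ($j = \left(-5\right) \left(-5\right) = 25$)
$o{\left(E,l \right)} = - \frac{\left(25 + E\right)^{2}}{5}$ ($o{\left(E,l \right)} = - \frac{\left(E + 25\right)^{2}}{5} = - \frac{\left(25 + E\right)^{2}}{5}$)
$R{\left(n \right)} = 5 - \frac{\left(25 + n\right)^{2}}{5}$ ($R{\left(n \right)} = - \frac{\left(25 + n\right)^{2}}{5} + 5 = 5 - \frac{\left(25 + n\right)^{2}}{5}$)
$\left(R{\left(M{\left(-1 \right)} \right)} + 124\right)^{2} = \left(\left(5 - \frac{\left(25 + 4 \left(-1\right)\right)^{2}}{5}\right) + 124\right)^{2} = \left(\left(5 - \frac{\left(25 - 4\right)^{2}}{5}\right) + 124\right)^{2} = \left(\left(5 - \frac{21^{2}}{5}\right) + 124\right)^{2} = \left(\left(5 - \frac{441}{5}\right) + 124\right)^{2} = \left(- \frac{416}{5} + 124\right)^{2} = \left(\frac{204}{5}\right)^{2} = \frac{41616}{25}$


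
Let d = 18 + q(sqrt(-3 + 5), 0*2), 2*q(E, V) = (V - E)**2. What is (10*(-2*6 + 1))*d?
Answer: -2090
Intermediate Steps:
q(E, V) = (V - E)**2/2
d = 19 (d = 18 + (sqrt(-3 + 5) - 0*2)**2/2 = 18 + (sqrt(2) - 1*0)**2/2 = 18 + (sqrt(2) + 0)**2/2 = 18 + (sqrt(2))**2/2 = 18 + (1/2)*2 = 18 + 1 = 19)
(10*(-2*6 + 1))*d = (10*(-2*6 + 1))*19 = (10*(-12 + 1))*19 = (10*(-11))*19 = -110*19 = -2090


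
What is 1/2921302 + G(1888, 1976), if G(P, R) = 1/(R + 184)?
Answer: 1461731/3155006160 ≈ 0.00046331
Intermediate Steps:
G(P, R) = 1/(184 + R)
1/2921302 + G(1888, 1976) = 1/2921302 + 1/(184 + 1976) = 1/2921302 + 1/2160 = 1461731/3155006160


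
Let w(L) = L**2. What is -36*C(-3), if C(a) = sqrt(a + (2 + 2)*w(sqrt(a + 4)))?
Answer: -36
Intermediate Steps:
C(a) = sqrt(16 + 5*a) (C(a) = sqrt(a + (2 + 2)*(sqrt(a + 4))**2) = sqrt(a + 4*(sqrt(4 + a))**2) = sqrt(a + 4*(4 + a)) = sqrt(a + (16 + 4*a)) = sqrt(16 + 5*a))
-36*C(-3) = -36*sqrt(16 + 5*(-3)) = -36*sqrt(16 - 15) = -36*sqrt(1) = -36*1 = -36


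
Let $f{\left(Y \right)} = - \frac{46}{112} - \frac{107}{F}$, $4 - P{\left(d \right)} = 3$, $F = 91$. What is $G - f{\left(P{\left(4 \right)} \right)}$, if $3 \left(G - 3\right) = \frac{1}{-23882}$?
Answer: $\frac{17087519}{3725592} \approx 4.5865$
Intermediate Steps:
$P{\left(d \right)} = 1$ ($P{\left(d \right)} = 4 - 3 = 1$)
$G = \frac{214937}{71646}$ ($G = 3 + \frac{1}{3 \left(-23882\right)} = 3 + \frac{1}{3} \left(- \frac{1}{23882}\right) = 3 - \frac{1}{71646} = \frac{214937}{71646} \approx 3.0$)
$f{\left(Y \right)} = - \frac{165}{104}$ ($f{\left(Y \right)} = - \frac{46}{112} - \frac{107}{91} = \left(-46\right) \frac{1}{112} - \frac{107}{91} = - \frac{23}{56} - \frac{107}{91} = - \frac{165}{104}$)
$G - f{\left(P{\left(4 \right)} \right)} = \frac{214937}{71646} - - \frac{165}{104} = \frac{214937}{71646} + \frac{165}{104} = \frac{17087519}{3725592}$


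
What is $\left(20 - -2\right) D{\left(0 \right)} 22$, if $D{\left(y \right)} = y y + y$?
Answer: $0$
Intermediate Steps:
$D{\left(y \right)} = y + y^{2}$ ($D{\left(y \right)} = y^{2} + y = y + y^{2}$)
$\left(20 - -2\right) D{\left(0 \right)} 22 = \left(20 - -2\right) 0 \left(1 + 0\right) 22 = \left(20 + 2\right) 0 \cdot 1 \cdot 22 = 22 \cdot 0 \cdot 22 = 0 \cdot 22 = 0$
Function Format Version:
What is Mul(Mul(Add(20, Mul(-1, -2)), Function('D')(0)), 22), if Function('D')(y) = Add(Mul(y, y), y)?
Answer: 0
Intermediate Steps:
Function('D')(y) = Add(y, Pow(y, 2)) (Function('D')(y) = Add(Pow(y, 2), y) = Add(y, Pow(y, 2)))
Mul(Mul(Add(20, Mul(-1, -2)), Function('D')(0)), 22) = Mul(Mul(Add(20, Mul(-1, -2)), Mul(0, Add(1, 0))), 22) = Mul(Mul(Add(20, 2), Mul(0, 1)), 22) = Mul(Mul(22, 0), 22) = Mul(0, 22) = 0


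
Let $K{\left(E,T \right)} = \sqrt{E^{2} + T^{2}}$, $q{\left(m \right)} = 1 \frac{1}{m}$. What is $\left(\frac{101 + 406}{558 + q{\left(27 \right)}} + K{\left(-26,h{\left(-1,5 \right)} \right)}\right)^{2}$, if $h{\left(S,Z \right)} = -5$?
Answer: $\frac{942748790}{1343281} + \frac{2106 \sqrt{701}}{1159} \approx 749.94$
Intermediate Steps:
$q{\left(m \right)} = \frac{1}{m}$
$\left(\frac{101 + 406}{558 + q{\left(27 \right)}} + K{\left(-26,h{\left(-1,5 \right)} \right)}\right)^{2} = \left(\frac{101 + 406}{558 + \frac{1}{27}} + \sqrt{\left(-26\right)^{2} + \left(-5\right)^{2}}\right)^{2} = \left(\frac{507}{558 + \frac{1}{27}} + \sqrt{676 + 25}\right)^{2} = \left(\frac{507}{\frac{15067}{27}} + \sqrt{701}\right)^{2} = \left(507 \cdot \frac{27}{15067} + \sqrt{701}\right)^{2} = \left(\frac{1053}{1159} + \sqrt{701}\right)^{2}$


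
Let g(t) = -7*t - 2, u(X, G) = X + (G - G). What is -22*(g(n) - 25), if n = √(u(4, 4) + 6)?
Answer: 594 + 154*√10 ≈ 1081.0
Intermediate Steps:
u(X, G) = X (u(X, G) = X + 0 = X)
n = √10 (n = √(4 + 6) = √10 ≈ 3.1623)
g(t) = -2 - 7*t
-22*(g(n) - 25) = -22*((-2 - 7*√10) - 25) = -22*(-27 - 7*√10) = 594 + 154*√10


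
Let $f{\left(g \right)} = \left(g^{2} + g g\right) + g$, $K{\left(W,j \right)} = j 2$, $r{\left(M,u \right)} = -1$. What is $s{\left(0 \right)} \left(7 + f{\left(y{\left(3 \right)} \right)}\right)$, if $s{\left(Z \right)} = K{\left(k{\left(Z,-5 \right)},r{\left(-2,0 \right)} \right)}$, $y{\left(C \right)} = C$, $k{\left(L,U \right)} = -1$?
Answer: $-56$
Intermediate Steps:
$K{\left(W,j \right)} = 2 j$
$f{\left(g \right)} = g + 2 g^{2}$ ($f{\left(g \right)} = \left(g^{2} + g^{2}\right) + g = 2 g^{2} + g = g + 2 g^{2}$)
$s{\left(Z \right)} = -2$ ($s{\left(Z \right)} = 2 \left(-1\right) = -2$)
$s{\left(0 \right)} \left(7 + f{\left(y{\left(3 \right)} \right)}\right) = - 2 \left(7 + 3 \left(1 + 2 \cdot 3\right)\right) = - 2 \left(7 + 3 \left(1 + 6\right)\right) = - 2 \left(7 + 3 \cdot 7\right) = - 2 \left(7 + 21\right) = \left(-2\right) 28 = -56$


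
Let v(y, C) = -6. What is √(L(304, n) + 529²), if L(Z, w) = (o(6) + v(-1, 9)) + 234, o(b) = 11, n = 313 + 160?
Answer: 12*√1945 ≈ 529.23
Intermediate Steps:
n = 473
L(Z, w) = 239 (L(Z, w) = (11 - 6) + 234 = 5 + 234 = 239)
√(L(304, n) + 529²) = √(239 + 529²) = √(239 + 279841) = √280080 = 12*√1945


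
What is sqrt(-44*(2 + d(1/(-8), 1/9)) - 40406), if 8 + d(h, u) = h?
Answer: I*sqrt(160546)/2 ≈ 200.34*I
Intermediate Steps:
d(h, u) = -8 + h
sqrt(-44*(2 + d(1/(-8), 1/9)) - 40406) = sqrt(-44*(2 + (-8 + 1/(-8))) - 40406) = sqrt(-44*(2 + (-8 - 1/8)) - 40406) = sqrt(-44*(2 - 65/8) - 40406) = sqrt(-44*(-49/8) - 40406) = sqrt(539/2 - 40406) = sqrt(-80273/2) = I*sqrt(160546)/2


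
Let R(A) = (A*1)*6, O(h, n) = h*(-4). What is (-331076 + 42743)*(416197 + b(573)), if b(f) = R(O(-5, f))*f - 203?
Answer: -139770575082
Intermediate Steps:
O(h, n) = -4*h
R(A) = 6*A (R(A) = A*6 = 6*A)
b(f) = -203 + 120*f (b(f) = (6*(-4*(-5)))*f - 203 = (6*20)*f - 203 = 120*f - 203 = -203 + 120*f)
(-331076 + 42743)*(416197 + b(573)) = (-331076 + 42743)*(416197 + (-203 + 120*573)) = -288333*(416197 + (-203 + 68760)) = -288333*(416197 + 68557) = -288333*484754 = -139770575082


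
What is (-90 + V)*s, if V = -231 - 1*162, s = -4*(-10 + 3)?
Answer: -13524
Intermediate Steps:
s = 28 (s = -4*(-7) = -1*(-28) = 28)
V = -393 (V = -231 - 162 = -393)
(-90 + V)*s = (-90 - 393)*28 = -483*28 = -13524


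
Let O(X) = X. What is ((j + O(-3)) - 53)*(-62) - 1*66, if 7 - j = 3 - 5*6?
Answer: 1298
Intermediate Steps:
j = 34 (j = 7 - (3 - 5*6) = 7 - (3 - 30) = 7 - 1*(-27) = 7 + 27 = 34)
((j + O(-3)) - 53)*(-62) - 1*66 = ((34 - 3) - 53)*(-62) - 1*66 = (31 - 53)*(-62) - 66 = -22*(-62) - 66 = 1364 - 66 = 1298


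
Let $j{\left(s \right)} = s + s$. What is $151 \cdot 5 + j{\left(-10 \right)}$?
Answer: $735$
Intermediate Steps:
$j{\left(s \right)} = 2 s$
$151 \cdot 5 + j{\left(-10 \right)} = 151 \cdot 5 + 2 \left(-10\right) = 755 - 20 = 735$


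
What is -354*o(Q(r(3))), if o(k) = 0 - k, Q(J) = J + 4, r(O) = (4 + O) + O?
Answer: 4956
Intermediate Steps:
r(O) = 4 + 2*O
Q(J) = 4 + J
o(k) = -k
-354*o(Q(r(3))) = -(-354)*(4 + (4 + 2*3)) = -(-354)*(4 + (4 + 6)) = -(-354)*(4 + 10) = -(-354)*14 = -354*(-14) = 4956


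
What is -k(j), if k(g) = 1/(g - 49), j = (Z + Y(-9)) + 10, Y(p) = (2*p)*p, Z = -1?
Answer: -1/122 ≈ -0.0081967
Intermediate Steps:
Y(p) = 2*p²
j = 171 (j = (-1 + 2*(-9)²) + 10 = (-1 + 2*81) + 10 = (-1 + 162) + 10 = 161 + 10 = 171)
k(g) = 1/(-49 + g)
-k(j) = -1/(-49 + 171) = -1/122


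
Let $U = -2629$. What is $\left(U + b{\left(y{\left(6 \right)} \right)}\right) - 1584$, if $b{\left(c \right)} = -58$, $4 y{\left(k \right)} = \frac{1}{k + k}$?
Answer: $-4271$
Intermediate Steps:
$y{\left(k \right)} = \frac{1}{8 k}$ ($y{\left(k \right)} = \frac{1}{4 \left(k + k\right)} = \frac{1}{4 \cdot 2 k} = \frac{\frac{1}{2} \frac{1}{k}}{4} = \frac{1}{8 k}$)
$\left(U + b{\left(y{\left(6 \right)} \right)}\right) - 1584 = \left(-2629 - 58\right) - 1584 = -2687 - 1584 = -4271$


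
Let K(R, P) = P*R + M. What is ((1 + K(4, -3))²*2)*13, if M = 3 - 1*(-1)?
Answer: 1274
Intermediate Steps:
M = 4 (M = 3 + 1 = 4)
K(R, P) = 4 + P*R (K(R, P) = P*R + 4 = 4 + P*R)
((1 + K(4, -3))²*2)*13 = ((1 + (4 - 3*4))²*2)*13 = ((1 + (4 - 12))²*2)*13 = ((1 - 8)²*2)*13 = ((-7)²*2)*13 = (49*2)*13 = 98*13 = 1274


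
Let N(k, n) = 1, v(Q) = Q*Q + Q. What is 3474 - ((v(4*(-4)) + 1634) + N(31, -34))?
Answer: 1599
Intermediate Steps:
v(Q) = Q + Q² (v(Q) = Q² + Q = Q + Q²)
3474 - ((v(4*(-4)) + 1634) + N(31, -34)) = 3474 - (((4*(-4))*(1 + 4*(-4)) + 1634) + 1) = 3474 - ((-16*(1 - 16) + 1634) + 1) = 3474 - ((-16*(-15) + 1634) + 1) = 3474 - ((240 + 1634) + 1) = 3474 - (1874 + 1) = 3474 - 1*1875 = 3474 - 1875 = 1599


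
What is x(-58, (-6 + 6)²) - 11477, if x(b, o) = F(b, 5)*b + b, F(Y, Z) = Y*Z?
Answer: 5285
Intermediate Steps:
x(b, o) = b + 5*b² (x(b, o) = (b*5)*b + b = (5*b)*b + b = 5*b² + b = b + 5*b²)
x(-58, (-6 + 6)²) - 11477 = -58*(1 + 5*(-58)) - 11477 = -58*(1 - 290) - 11477 = -58*(-289) - 11477 = 16762 - 11477 = 5285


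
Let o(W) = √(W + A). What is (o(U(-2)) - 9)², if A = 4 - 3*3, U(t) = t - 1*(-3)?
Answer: 77 - 36*I ≈ 77.0 - 36.0*I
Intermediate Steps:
U(t) = 3 + t (U(t) = t + 3 = 3 + t)
A = -5 (A = 4 - 9 = -5)
o(W) = √(-5 + W) (o(W) = √(W - 5) = √(-5 + W))
(o(U(-2)) - 9)² = (√(-5 + (3 - 2)) - 9)² = (√(-5 + 1) - 9)² = (√(-4) - 9)² = (2*I - 9)² = (-9 + 2*I)²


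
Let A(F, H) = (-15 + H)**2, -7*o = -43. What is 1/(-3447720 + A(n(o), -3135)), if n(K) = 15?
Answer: 1/6474780 ≈ 1.5445e-7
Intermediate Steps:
o = 43/7 (o = -1/7*(-43) = 43/7 ≈ 6.1429)
1/(-3447720 + A(n(o), -3135)) = 1/(-3447720 + (-15 - 3135)**2) = 1/(-3447720 + (-3150)**2) = 1/(-3447720 + 9922500) = 1/6474780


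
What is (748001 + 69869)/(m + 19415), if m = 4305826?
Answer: 817870/4325241 ≈ 0.18909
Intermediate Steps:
(748001 + 69869)/(m + 19415) = (748001 + 69869)/(4305826 + 19415) = 817870/4325241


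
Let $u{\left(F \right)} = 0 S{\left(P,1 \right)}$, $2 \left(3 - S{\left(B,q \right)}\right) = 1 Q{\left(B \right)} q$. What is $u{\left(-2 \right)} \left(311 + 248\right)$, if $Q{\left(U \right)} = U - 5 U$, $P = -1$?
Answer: $0$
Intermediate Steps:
$Q{\left(U \right)} = - 4 U$
$S{\left(B,q \right)} = 3 + 2 B q$ ($S{\left(B,q \right)} = 3 - \frac{1 \left(- 4 B\right) q}{2} = 3 - \frac{- 4 B q}{2} = 3 - \frac{\left(-4\right) B q}{2} = 3 + 2 B q$)
$u{\left(F \right)} = 0$ ($u{\left(F \right)} = 0 \left(3 + 2 \left(-1\right) 1\right) = 0 \left(3 - 2\right) = 0 \cdot 1 = 0$)
$u{\left(-2 \right)} \left(311 + 248\right) = 0 \left(311 + 248\right) = 0 \cdot 559 = 0$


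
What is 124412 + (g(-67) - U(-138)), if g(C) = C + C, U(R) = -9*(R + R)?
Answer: 121794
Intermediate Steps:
U(R) = -18*R
g(C) = 2*C
124412 + (g(-67) - U(-138)) = 124412 + (2*(-67) - (-18)*(-138)) = 124412 + (-134 - 1*2484) = 124412 + (-134 - 2484) = 124412 - 2618 = 121794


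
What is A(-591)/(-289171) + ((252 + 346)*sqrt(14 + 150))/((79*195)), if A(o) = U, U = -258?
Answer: 258/289171 + 92*sqrt(41)/1185 ≈ 0.49801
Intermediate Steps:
A(o) = -258
A(-591)/(-289171) + ((252 + 346)*sqrt(14 + 150))/((79*195)) = -258/(-289171) + ((252 + 346)*sqrt(14 + 150))/((79*195)) = -258*(-1/289171) + (598*sqrt(164))/15405 = 258/289171 + (598*(2*sqrt(41)))*(1/15405) = 258/289171 + (1196*sqrt(41))*(1/15405) = 258/289171 + 92*sqrt(41)/1185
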